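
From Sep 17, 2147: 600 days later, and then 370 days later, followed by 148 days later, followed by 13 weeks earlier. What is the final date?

Advancing 600 days from September 17, 2147:
September has 30 days, so 30 − 17 = 13 days remain after September 17, 2147; 600 − 13 = 587 left.
October 2147 has 31 days: 587 − 31 = 556 left.
November 2147 has 30 days: 556 − 30 = 526 left.
December 2147 has 31 days: 526 − 31 = 495 left.
January 2148 has 31 days: 495 − 31 = 464 left.
February 2148 has 29 days (2148 is a leap year): 464 − 29 = 435 left.
March 2148 has 31 days: 435 − 31 = 404 left.
April 2148 has 30 days: 404 − 30 = 374 left.
May 2148 has 31 days: 374 − 31 = 343 left.
June 2148 has 30 days: 343 − 30 = 313 left.
July 2148 has 31 days: 313 − 31 = 282 left.
August 2148 has 31 days: 282 − 31 = 251 left.
September 2148 has 30 days: 251 − 30 = 221 left.
October 2148 has 31 days: 221 − 31 = 190 left.
November 2148 has 30 days: 190 − 30 = 160 left.
December 2148 has 31 days: 160 − 31 = 129 left.
January 2149 has 31 days: 129 − 31 = 98 left.
February 2149 has 28 days (2149 is not a leap year): 98 − 28 = 70 left.
March 2149 has 31 days: 70 − 31 = 39 left.
April 2149 has 30 days: 39 − 30 = 9 left.
9 days into May 2149 → May 9, 2149.
Adding 370 days from May 9, 2149:
May has 31 days, so 31 − 9 = 22 days remain after May 9, 2149; 370 − 22 = 348 left.
June 2149 has 30 days: 348 − 30 = 318 left.
July 2149 has 31 days: 318 − 31 = 287 left.
August 2149 has 31 days: 287 − 31 = 256 left.
September 2149 has 30 days: 256 − 30 = 226 left.
October 2149 has 31 days: 226 − 31 = 195 left.
November 2149 has 30 days: 195 − 30 = 165 left.
December 2149 has 31 days: 165 − 31 = 134 left.
January 2150 has 31 days: 134 − 31 = 103 left.
February 2150 has 28 days (2150 is not a leap year): 103 − 28 = 75 left.
March 2150 has 31 days: 75 − 31 = 44 left.
April 2150 has 30 days: 44 − 30 = 14 left.
14 days into May 2150 → May 14, 2150.
Advancing 148 days from May 14, 2150:
May has 31 days, so 31 − 14 = 17 days remain after May 14, 2150; 148 − 17 = 131 left.
June 2150 has 30 days: 131 − 30 = 101 left.
July 2150 has 31 days: 101 − 31 = 70 left.
August 2150 has 31 days: 70 − 31 = 39 left.
September 2150 has 30 days: 39 − 30 = 9 left.
9 days into October 2150 → October 9, 2150.
Counting back 13 weeks (= 91 days) from October 9, 2150:
Going back 9 days from October 9, 2150 reaches the end of the previous month; 91 − 9 = 82 left.
September 2150 has 30 days: 82 − 30 = 52 left.
August 2150 has 31 days: 52 − 31 = 21 left.
July 2150 has 31 days; 31 − 21 = 10 → July 10, 2150.

July 10, 2150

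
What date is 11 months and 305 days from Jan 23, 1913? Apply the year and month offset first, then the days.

Counting forward 11 months and 305 days from January 23, 1913: first the month/year part, then the days.
month 1 + 11 = 12 → December 1913.
Day 23 is valid in December, giving December 23, 1913.
Now add 305 days from December 23, 1913.
December has 31 days, so 31 − 23 = 8 days remain after December 23, 1913; 305 − 8 = 297 left.
January 1914 has 31 days: 297 − 31 = 266 left.
February 1914 has 28 days (1914 is not a leap year): 266 − 28 = 238 left.
March 1914 has 31 days: 238 − 31 = 207 left.
April 1914 has 30 days: 207 − 30 = 177 left.
May 1914 has 31 days: 177 − 31 = 146 left.
June 1914 has 30 days: 146 − 30 = 116 left.
July 1914 has 31 days: 116 − 31 = 85 left.
August 1914 has 31 days: 85 − 31 = 54 left.
September 1914 has 30 days: 54 − 30 = 24 left.
24 days into October 1914 → October 24, 1914.

October 24, 1914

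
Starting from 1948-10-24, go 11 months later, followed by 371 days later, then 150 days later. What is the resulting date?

Counting forward 11 months from October 24, 1948:
month 10 + 11 = 21, which is month 9 of year 1949 → September 1949.
Day 24 is valid in September, giving September 24, 1949.
Adding 371 days from September 24, 1949:
September has 30 days, so 30 − 24 = 6 days remain after September 24, 1949; 371 − 6 = 365 left.
October 1949 has 31 days: 365 − 31 = 334 left.
November 1949 has 30 days: 334 − 30 = 304 left.
December 1949 has 31 days: 304 − 31 = 273 left.
January 1950 has 31 days: 273 − 31 = 242 left.
February 1950 has 28 days (1950 is not a leap year): 242 − 28 = 214 left.
March 1950 has 31 days: 214 − 31 = 183 left.
April 1950 has 30 days: 183 − 30 = 153 left.
May 1950 has 31 days: 153 − 31 = 122 left.
June 1950 has 30 days: 122 − 30 = 92 left.
July 1950 has 31 days: 92 − 31 = 61 left.
August 1950 has 31 days: 61 − 31 = 30 left.
30 days into September 1950 → September 30, 1950.
Adding 150 days from September 30, 1950:
September has 30 days, so 30 − 30 = 0 days remain after September 30, 1950; 150 − 0 = 150 left.
October 1950 has 31 days: 150 − 31 = 119 left.
November 1950 has 30 days: 119 − 30 = 89 left.
December 1950 has 31 days: 89 − 31 = 58 left.
January 1951 has 31 days: 58 − 31 = 27 left.
27 days into February 1951 → February 27, 1951.

February 27, 1951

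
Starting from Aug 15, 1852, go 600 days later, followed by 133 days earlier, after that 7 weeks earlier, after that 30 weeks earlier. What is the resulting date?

Advancing 600 days from August 15, 1852:
August has 31 days, so 31 − 15 = 16 days remain after August 15, 1852; 600 − 16 = 584 left.
September 1852 has 30 days: 584 − 30 = 554 left.
October 1852 has 31 days: 554 − 31 = 523 left.
November 1852 has 30 days: 523 − 30 = 493 left.
December 1852 has 31 days: 493 − 31 = 462 left.
January 1853 has 31 days: 462 − 31 = 431 left.
February 1853 has 28 days (1853 is not a leap year): 431 − 28 = 403 left.
March 1853 has 31 days: 403 − 31 = 372 left.
April 1853 has 30 days: 372 − 30 = 342 left.
May 1853 has 31 days: 342 − 31 = 311 left.
June 1853 has 30 days: 311 − 30 = 281 left.
July 1853 has 31 days: 281 − 31 = 250 left.
August 1853 has 31 days: 250 − 31 = 219 left.
September 1853 has 30 days: 219 − 30 = 189 left.
October 1853 has 31 days: 189 − 31 = 158 left.
November 1853 has 30 days: 158 − 30 = 128 left.
December 1853 has 31 days: 128 − 31 = 97 left.
January 1854 has 31 days: 97 − 31 = 66 left.
February 1854 has 28 days (1854 is not a leap year): 66 − 28 = 38 left.
March 1854 has 31 days: 38 − 31 = 7 left.
7 days into April 1854 → April 7, 1854.
Counting back 133 days from April 7, 1854:
Going back 7 days from April 7, 1854 reaches the end of the previous month; 133 − 7 = 126 left.
March 1854 has 31 days: 126 − 31 = 95 left.
February 1854 has 28 days (1854 is not a leap year): 95 − 28 = 67 left.
January 1854 has 31 days: 67 − 31 = 36 left.
December 1853 has 31 days: 36 − 31 = 5 left.
November 1853 has 30 days; 30 − 5 = 25 → November 25, 1853.
Subtracting 7 weeks (= 49 days) from November 25, 1853:
Going back 25 days from November 25, 1853 reaches the end of the previous month; 49 − 25 = 24 left.
October 1853 has 31 days; 31 − 24 = 7 → October 7, 1853.
Subtracting 30 weeks (= 210 days) from October 7, 1853:
Going back 7 days from October 7, 1853 reaches the end of the previous month; 210 − 7 = 203 left.
September 1853 has 30 days: 203 − 30 = 173 left.
August 1853 has 31 days: 173 − 31 = 142 left.
July 1853 has 31 days: 142 − 31 = 111 left.
June 1853 has 30 days: 111 − 30 = 81 left.
May 1853 has 31 days: 81 − 31 = 50 left.
April 1853 has 30 days: 50 − 30 = 20 left.
March 1853 has 31 days; 31 − 20 = 11 → March 11, 1853.

March 11, 1853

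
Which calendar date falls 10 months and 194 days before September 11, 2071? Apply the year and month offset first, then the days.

May 1, 2070

Counting back 10 months and 194 days from September 11, 2071: first the month/year part, then the days.
month 9 − 10 = -1, which is month 11 of year 2070 → November 2070.
Day 11 is valid in November, giving November 11, 2070.
Now subtract 194 days from November 11, 2070.
Going back 11 days from November 11, 2070 reaches the end of the previous month; 194 − 11 = 183 left.
October 2070 has 31 days: 183 − 31 = 152 left.
September 2070 has 30 days: 152 − 30 = 122 left.
August 2070 has 31 days: 122 − 31 = 91 left.
July 2070 has 31 days: 91 − 31 = 60 left.
June 2070 has 30 days: 60 − 30 = 30 left.
May 2070 has 31 days; 31 − 30 = 1 → May 1, 2070.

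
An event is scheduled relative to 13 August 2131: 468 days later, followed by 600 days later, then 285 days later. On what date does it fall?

April 27, 2135

Counting forward 468 days from August 13, 2131:
August has 31 days, so 31 − 13 = 18 days remain after August 13, 2131; 468 − 18 = 450 left.
September 2131 has 30 days: 450 − 30 = 420 left.
October 2131 has 31 days: 420 − 31 = 389 left.
November 2131 has 30 days: 389 − 30 = 359 left.
December 2131 has 31 days: 359 − 31 = 328 left.
January 2132 has 31 days: 328 − 31 = 297 left.
February 2132 has 29 days (2132 is a leap year): 297 − 29 = 268 left.
March 2132 has 31 days: 268 − 31 = 237 left.
April 2132 has 30 days: 237 − 30 = 207 left.
May 2132 has 31 days: 207 − 31 = 176 left.
June 2132 has 30 days: 176 − 30 = 146 left.
July 2132 has 31 days: 146 − 31 = 115 left.
August 2132 has 31 days: 115 − 31 = 84 left.
September 2132 has 30 days: 84 − 30 = 54 left.
October 2132 has 31 days: 54 − 31 = 23 left.
23 days into November 2132 → November 23, 2132.
Adding 600 days from November 23, 2132:
November has 30 days, so 30 − 23 = 7 days remain after November 23, 2132; 600 − 7 = 593 left.
December 2132 has 31 days: 593 − 31 = 562 left.
January 2133 has 31 days: 562 − 31 = 531 left.
February 2133 has 28 days (2133 is not a leap year): 531 − 28 = 503 left.
March 2133 has 31 days: 503 − 31 = 472 left.
April 2133 has 30 days: 472 − 30 = 442 left.
May 2133 has 31 days: 442 − 31 = 411 left.
June 2133 has 30 days: 411 − 30 = 381 left.
July 2133 has 31 days: 381 − 31 = 350 left.
August 2133 has 31 days: 350 − 31 = 319 left.
September 2133 has 30 days: 319 − 30 = 289 left.
October 2133 has 31 days: 289 − 31 = 258 left.
November 2133 has 30 days: 258 − 30 = 228 left.
December 2133 has 31 days: 228 − 31 = 197 left.
January 2134 has 31 days: 197 − 31 = 166 left.
February 2134 has 28 days (2134 is not a leap year): 166 − 28 = 138 left.
March 2134 has 31 days: 138 − 31 = 107 left.
April 2134 has 30 days: 107 − 30 = 77 left.
May 2134 has 31 days: 77 − 31 = 46 left.
June 2134 has 30 days: 46 − 30 = 16 left.
16 days into July 2134 → July 16, 2134.
Adding 285 days from July 16, 2134:
July has 31 days, so 31 − 16 = 15 days remain after July 16, 2134; 285 − 15 = 270 left.
August 2134 has 31 days: 270 − 31 = 239 left.
September 2134 has 30 days: 239 − 30 = 209 left.
October 2134 has 31 days: 209 − 31 = 178 left.
November 2134 has 30 days: 178 − 30 = 148 left.
December 2134 has 31 days: 148 − 31 = 117 left.
January 2135 has 31 days: 117 − 31 = 86 left.
February 2135 has 28 days (2135 is not a leap year): 86 − 28 = 58 left.
March 2135 has 31 days: 58 − 31 = 27 left.
27 days into April 2135 → April 27, 2135.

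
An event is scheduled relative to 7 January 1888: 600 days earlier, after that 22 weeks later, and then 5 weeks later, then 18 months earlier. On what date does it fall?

Going back 600 days from January 7, 1888:
Going back 7 days from January 7, 1888 reaches the end of the previous month; 600 − 7 = 593 left.
December 1887 has 31 days: 593 − 31 = 562 left.
November 1887 has 30 days: 562 − 30 = 532 left.
October 1887 has 31 days: 532 − 31 = 501 left.
September 1887 has 30 days: 501 − 30 = 471 left.
August 1887 has 31 days: 471 − 31 = 440 left.
July 1887 has 31 days: 440 − 31 = 409 left.
June 1887 has 30 days: 409 − 30 = 379 left.
May 1887 has 31 days: 379 − 31 = 348 left.
April 1887 has 30 days: 348 − 30 = 318 left.
March 1887 has 31 days: 318 − 31 = 287 left.
February 1887 has 28 days (1887 is not a leap year): 287 − 28 = 259 left.
January 1887 has 31 days: 259 − 31 = 228 left.
December 1886 has 31 days: 228 − 31 = 197 left.
November 1886 has 30 days: 197 − 30 = 167 left.
October 1886 has 31 days: 167 − 31 = 136 left.
September 1886 has 30 days: 136 − 30 = 106 left.
August 1886 has 31 days: 106 − 31 = 75 left.
July 1886 has 31 days: 75 − 31 = 44 left.
June 1886 has 30 days: 44 − 30 = 14 left.
May 1886 has 31 days; 31 − 14 = 17 → May 17, 1886.
Adding 22 weeks (= 154 days) from May 17, 1886:
May has 31 days, so 31 − 17 = 14 days remain after May 17, 1886; 154 − 14 = 140 left.
June 1886 has 30 days: 140 − 30 = 110 left.
July 1886 has 31 days: 110 − 31 = 79 left.
August 1886 has 31 days: 79 − 31 = 48 left.
September 1886 has 30 days: 48 − 30 = 18 left.
18 days into October 1886 → October 18, 1886.
Advancing 5 weeks (= 35 days) from October 18, 1886:
October has 31 days, so 31 − 18 = 13 days remain after October 18, 1886; 35 − 13 = 22 left.
22 days into November 1886 → November 22, 1886.
Going back 18 months from November 22, 1886:
month 11 − 18 = -7, which is month 5 of year 1885 → May 1885.
Day 22 is valid in May, giving May 22, 1885.

May 22, 1885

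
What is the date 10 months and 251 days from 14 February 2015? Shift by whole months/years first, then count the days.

Counting forward 10 months and 251 days from February 14, 2015: first the month/year part, then the days.
month 2 + 10 = 12 → December 2015.
Day 14 is valid in December, giving December 14, 2015.
Now add 251 days from December 14, 2015.
December has 31 days, so 31 − 14 = 17 days remain after December 14, 2015; 251 − 17 = 234 left.
January 2016 has 31 days: 234 − 31 = 203 left.
February 2016 has 29 days (2016 is a leap year): 203 − 29 = 174 left.
March 2016 has 31 days: 174 − 31 = 143 left.
April 2016 has 30 days: 143 − 30 = 113 left.
May 2016 has 31 days: 113 − 31 = 82 left.
June 2016 has 30 days: 82 − 30 = 52 left.
July 2016 has 31 days: 52 − 31 = 21 left.
21 days into August 2016 → August 21, 2016.

August 21, 2016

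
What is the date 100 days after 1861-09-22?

December 31, 1861

Advancing 100 days from September 22, 1861.
September has 30 days, so 30 − 22 = 8 days remain after September 22, 1861; 100 − 8 = 92 left.
October 1861 has 31 days: 92 − 31 = 61 left.
November 1861 has 30 days: 61 − 30 = 31 left.
31 days into December 1861 → December 31, 1861.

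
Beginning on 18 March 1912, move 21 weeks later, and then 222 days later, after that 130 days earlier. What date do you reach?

November 12, 1912

Adding 21 weeks (= 147 days) from March 18, 1912:
March has 31 days, so 31 − 18 = 13 days remain after March 18, 1912; 147 − 13 = 134 left.
April 1912 has 30 days: 134 − 30 = 104 left.
May 1912 has 31 days: 104 − 31 = 73 left.
June 1912 has 30 days: 73 − 30 = 43 left.
July 1912 has 31 days: 43 − 31 = 12 left.
12 days into August 1912 → August 12, 1912.
Adding 222 days from August 12, 1912:
August has 31 days, so 31 − 12 = 19 days remain after August 12, 1912; 222 − 19 = 203 left.
September 1912 has 30 days: 203 − 30 = 173 left.
October 1912 has 31 days: 173 − 31 = 142 left.
November 1912 has 30 days: 142 − 30 = 112 left.
December 1912 has 31 days: 112 − 31 = 81 left.
January 1913 has 31 days: 81 − 31 = 50 left.
February 1913 has 28 days (1913 is not a leap year): 50 − 28 = 22 left.
22 days into March 1913 → March 22, 1913.
Subtracting 130 days from March 22, 1913:
Going back 22 days from March 22, 1913 reaches the end of the previous month; 130 − 22 = 108 left.
February 1913 has 28 days (1913 is not a leap year): 108 − 28 = 80 left.
January 1913 has 31 days: 80 − 31 = 49 left.
December 1912 has 31 days: 49 − 31 = 18 left.
November 1912 has 30 days; 30 − 18 = 12 → November 12, 1912.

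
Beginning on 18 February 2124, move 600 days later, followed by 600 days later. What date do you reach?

Counting forward 600 days from February 18, 2124:
February has 29 days, so 29 − 18 = 11 days remain after February 18, 2124; 600 − 11 = 589 left.
March 2124 has 31 days: 589 − 31 = 558 left.
April 2124 has 30 days: 558 − 30 = 528 left.
May 2124 has 31 days: 528 − 31 = 497 left.
June 2124 has 30 days: 497 − 30 = 467 left.
July 2124 has 31 days: 467 − 31 = 436 left.
August 2124 has 31 days: 436 − 31 = 405 left.
September 2124 has 30 days: 405 − 30 = 375 left.
October 2124 has 31 days: 375 − 31 = 344 left.
November 2124 has 30 days: 344 − 30 = 314 left.
December 2124 has 31 days: 314 − 31 = 283 left.
January 2125 has 31 days: 283 − 31 = 252 left.
February 2125 has 28 days (2125 is not a leap year): 252 − 28 = 224 left.
March 2125 has 31 days: 224 − 31 = 193 left.
April 2125 has 30 days: 193 − 30 = 163 left.
May 2125 has 31 days: 163 − 31 = 132 left.
June 2125 has 30 days: 132 − 30 = 102 left.
July 2125 has 31 days: 102 − 31 = 71 left.
August 2125 has 31 days: 71 − 31 = 40 left.
September 2125 has 30 days: 40 − 30 = 10 left.
10 days into October 2125 → October 10, 2125.
Counting forward 600 days from October 10, 2125:
October has 31 days, so 31 − 10 = 21 days remain after October 10, 2125; 600 − 21 = 579 left.
November 2125 has 30 days: 579 − 30 = 549 left.
December 2125 has 31 days: 549 − 31 = 518 left.
January 2126 has 31 days: 518 − 31 = 487 left.
February 2126 has 28 days (2126 is not a leap year): 487 − 28 = 459 left.
March 2126 has 31 days: 459 − 31 = 428 left.
April 2126 has 30 days: 428 − 30 = 398 left.
May 2126 has 31 days: 398 − 31 = 367 left.
June 2126 has 30 days: 367 − 30 = 337 left.
July 2126 has 31 days: 337 − 31 = 306 left.
August 2126 has 31 days: 306 − 31 = 275 left.
September 2126 has 30 days: 275 − 30 = 245 left.
October 2126 has 31 days: 245 − 31 = 214 left.
November 2126 has 30 days: 214 − 30 = 184 left.
December 2126 has 31 days: 184 − 31 = 153 left.
January 2127 has 31 days: 153 − 31 = 122 left.
February 2127 has 28 days (2127 is not a leap year): 122 − 28 = 94 left.
March 2127 has 31 days: 94 − 31 = 63 left.
April 2127 has 30 days: 63 − 30 = 33 left.
May 2127 has 31 days: 33 − 31 = 2 left.
2 days into June 2127 → June 2, 2127.

June 2, 2127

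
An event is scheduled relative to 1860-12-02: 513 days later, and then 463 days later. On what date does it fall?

August 5, 1863

Advancing 513 days from December 2, 1860:
December has 31 days, so 31 − 2 = 29 days remain after December 2, 1860; 513 − 29 = 484 left.
January 1861 has 31 days: 484 − 31 = 453 left.
February 1861 has 28 days (1861 is not a leap year): 453 − 28 = 425 left.
March 1861 has 31 days: 425 − 31 = 394 left.
April 1861 has 30 days: 394 − 30 = 364 left.
May 1861 has 31 days: 364 − 31 = 333 left.
June 1861 has 30 days: 333 − 30 = 303 left.
July 1861 has 31 days: 303 − 31 = 272 left.
August 1861 has 31 days: 272 − 31 = 241 left.
September 1861 has 30 days: 241 − 30 = 211 left.
October 1861 has 31 days: 211 − 31 = 180 left.
November 1861 has 30 days: 180 − 30 = 150 left.
December 1861 has 31 days: 150 − 31 = 119 left.
January 1862 has 31 days: 119 − 31 = 88 left.
February 1862 has 28 days (1862 is not a leap year): 88 − 28 = 60 left.
March 1862 has 31 days: 60 − 31 = 29 left.
29 days into April 1862 → April 29, 1862.
Adding 463 days from April 29, 1862:
April has 30 days, so 30 − 29 = 1 day remains after April 29, 1862; 463 − 1 = 462 left.
May 1862 has 31 days: 462 − 31 = 431 left.
June 1862 has 30 days: 431 − 30 = 401 left.
July 1862 has 31 days: 401 − 31 = 370 left.
August 1862 has 31 days: 370 − 31 = 339 left.
September 1862 has 30 days: 339 − 30 = 309 left.
October 1862 has 31 days: 309 − 31 = 278 left.
November 1862 has 30 days: 278 − 30 = 248 left.
December 1862 has 31 days: 248 − 31 = 217 left.
January 1863 has 31 days: 217 − 31 = 186 left.
February 1863 has 28 days (1863 is not a leap year): 186 − 28 = 158 left.
March 1863 has 31 days: 158 − 31 = 127 left.
April 1863 has 30 days: 127 − 30 = 97 left.
May 1863 has 31 days: 97 − 31 = 66 left.
June 1863 has 30 days: 66 − 30 = 36 left.
July 1863 has 31 days: 36 − 31 = 5 left.
5 days into August 1863 → August 5, 1863.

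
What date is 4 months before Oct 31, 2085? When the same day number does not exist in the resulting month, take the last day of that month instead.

Subtracting 4 months from October 31, 2085.
month 10 − 4 = 6 → June 2085.
June 2085 has only 30 days and the start was day 31, so the date clamps to June 30, 2085.

June 30, 2085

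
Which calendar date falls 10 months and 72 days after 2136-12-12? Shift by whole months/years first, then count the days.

Advancing 10 months and 72 days from December 12, 2136: first the month/year part, then the days.
month 12 + 10 = 22, which is month 10 of year 2137 → October 2137.
Day 12 is valid in October, giving October 12, 2137.
Now add 72 days from October 12, 2137.
October has 31 days, so 31 − 12 = 19 days remain after October 12, 2137; 72 − 19 = 53 left.
November 2137 has 30 days: 53 − 30 = 23 left.
23 days into December 2137 → December 23, 2137.

December 23, 2137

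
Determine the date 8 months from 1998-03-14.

Counting forward 8 months from March 14, 1998.
month 3 + 8 = 11 → November 1998.
Day 14 is valid in November, giving November 14, 1998.

November 14, 1998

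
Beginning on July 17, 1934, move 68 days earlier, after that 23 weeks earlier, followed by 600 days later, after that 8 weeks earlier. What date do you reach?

Going back 68 days from July 17, 1934:
Going back 17 days from July 17, 1934 reaches the end of the previous month; 68 − 17 = 51 left.
June 1934 has 30 days: 51 − 30 = 21 left.
May 1934 has 31 days; 31 − 21 = 10 → May 10, 1934.
Subtracting 23 weeks (= 161 days) from May 10, 1934:
Going back 10 days from May 10, 1934 reaches the end of the previous month; 161 − 10 = 151 left.
April 1934 has 30 days: 151 − 30 = 121 left.
March 1934 has 31 days: 121 − 31 = 90 left.
February 1934 has 28 days (1934 is not a leap year): 90 − 28 = 62 left.
January 1934 has 31 days: 62 − 31 = 31 left.
December 1933 has 31 days: 31 − 31 = 0 left.
November 1933 has 30 days; 30 − 0 = 30 → November 30, 1933.
Advancing 600 days from November 30, 1933:
November has 30 days, so 30 − 30 = 0 days remain after November 30, 1933; 600 − 0 = 600 left.
December 1933 has 31 days: 600 − 31 = 569 left.
January 1934 has 31 days: 569 − 31 = 538 left.
February 1934 has 28 days (1934 is not a leap year): 538 − 28 = 510 left.
March 1934 has 31 days: 510 − 31 = 479 left.
April 1934 has 30 days: 479 − 30 = 449 left.
May 1934 has 31 days: 449 − 31 = 418 left.
June 1934 has 30 days: 418 − 30 = 388 left.
July 1934 has 31 days: 388 − 31 = 357 left.
August 1934 has 31 days: 357 − 31 = 326 left.
September 1934 has 30 days: 326 − 30 = 296 left.
October 1934 has 31 days: 296 − 31 = 265 left.
November 1934 has 30 days: 265 − 30 = 235 left.
December 1934 has 31 days: 235 − 31 = 204 left.
January 1935 has 31 days: 204 − 31 = 173 left.
February 1935 has 28 days (1935 is not a leap year): 173 − 28 = 145 left.
March 1935 has 31 days: 145 − 31 = 114 left.
April 1935 has 30 days: 114 − 30 = 84 left.
May 1935 has 31 days: 84 − 31 = 53 left.
June 1935 has 30 days: 53 − 30 = 23 left.
23 days into July 1935 → July 23, 1935.
Subtracting 8 weeks (= 56 days) from July 23, 1935:
Going back 23 days from July 23, 1935 reaches the end of the previous month; 56 − 23 = 33 left.
June 1935 has 30 days: 33 − 30 = 3 left.
May 1935 has 31 days; 31 − 3 = 28 → May 28, 1935.

May 28, 1935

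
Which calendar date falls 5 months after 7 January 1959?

Adding 5 months from January 7, 1959.
month 1 + 5 = 6 → June 1959.
Day 7 is valid in June, giving June 7, 1959.

June 7, 1959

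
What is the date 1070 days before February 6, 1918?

Counting back 1070 days from February 6, 1918.
Going back 6 days from February 6, 1918 reaches the end of the previous month; 1070 − 6 = 1064 left.
January 1918 has 31 days: 1064 − 31 = 1033 left.
December 1917 has 31 days: 1033 − 31 = 1002 left.
November 1917 has 30 days: 1002 − 30 = 972 left.
October 1917 has 31 days: 972 − 31 = 941 left.
September 1917 has 30 days: 941 − 30 = 911 left.
August 1917 has 31 days: 911 − 31 = 880 left.
July 1917 has 31 days: 880 − 31 = 849 left.
June 1917 has 30 days: 849 − 30 = 819 left.
May 1917 has 31 days: 819 − 31 = 788 left.
April 1917 has 30 days: 788 − 30 = 758 left.
March 1917 has 31 days: 758 − 31 = 727 left.
February 1917 has 28 days (1917 is not a leap year): 727 − 28 = 699 left.
January 1917 has 31 days: 699 − 31 = 668 left.
December 1916 has 31 days: 668 − 31 = 637 left.
November 1916 has 30 days: 637 − 30 = 607 left.
October 1916 has 31 days: 607 − 31 = 576 left.
September 1916 has 30 days: 576 − 30 = 546 left.
August 1916 has 31 days: 546 − 31 = 515 left.
July 1916 has 31 days: 515 − 31 = 484 left.
June 1916 has 30 days: 484 − 30 = 454 left.
May 1916 has 31 days: 454 − 31 = 423 left.
April 1916 has 30 days: 423 − 30 = 393 left.
March 1916 has 31 days: 393 − 31 = 362 left.
February 1916 has 29 days (1916 is a leap year): 362 − 29 = 333 left.
January 1916 has 31 days: 333 − 31 = 302 left.
December 1915 has 31 days: 302 − 31 = 271 left.
November 1915 has 30 days: 271 − 30 = 241 left.
October 1915 has 31 days: 241 − 31 = 210 left.
September 1915 has 30 days: 210 − 30 = 180 left.
August 1915 has 31 days: 180 − 31 = 149 left.
July 1915 has 31 days: 149 − 31 = 118 left.
June 1915 has 30 days: 118 − 30 = 88 left.
May 1915 has 31 days: 88 − 31 = 57 left.
April 1915 has 30 days: 57 − 30 = 27 left.
March 1915 has 31 days; 31 − 27 = 4 → March 4, 1915.

March 4, 1915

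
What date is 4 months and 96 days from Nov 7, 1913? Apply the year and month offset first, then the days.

Counting forward 4 months and 96 days from November 7, 1913: first the month/year part, then the days.
month 11 + 4 = 15, which is month 3 of year 1914 → March 1914.
Day 7 is valid in March, giving March 7, 1914.
Now add 96 days from March 7, 1914.
March has 31 days, so 31 − 7 = 24 days remain after March 7, 1914; 96 − 24 = 72 left.
April 1914 has 30 days: 72 − 30 = 42 left.
May 1914 has 31 days: 42 − 31 = 11 left.
11 days into June 1914 → June 11, 1914.

June 11, 1914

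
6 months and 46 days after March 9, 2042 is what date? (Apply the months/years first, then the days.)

October 25, 2042

Adding 6 months and 46 days from March 9, 2042: first the month/year part, then the days.
month 3 + 6 = 9 → September 2042.
Day 9 is valid in September, giving September 9, 2042.
Now add 46 days from September 9, 2042.
September has 30 days, so 30 − 9 = 21 days remain after September 9, 2042; 46 − 21 = 25 left.
25 days into October 2042 → October 25, 2042.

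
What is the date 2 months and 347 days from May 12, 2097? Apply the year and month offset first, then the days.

June 24, 2098

Counting forward 2 months and 347 days from May 12, 2097: first the month/year part, then the days.
month 5 + 2 = 7 → July 2097.
Day 12 is valid in July, giving July 12, 2097.
Now add 347 days from July 12, 2097.
July has 31 days, so 31 − 12 = 19 days remain after July 12, 2097; 347 − 19 = 328 left.
August 2097 has 31 days: 328 − 31 = 297 left.
September 2097 has 30 days: 297 − 30 = 267 left.
October 2097 has 31 days: 267 − 31 = 236 left.
November 2097 has 30 days: 236 − 30 = 206 left.
December 2097 has 31 days: 206 − 31 = 175 left.
January 2098 has 31 days: 175 − 31 = 144 left.
February 2098 has 28 days (2098 is not a leap year): 144 − 28 = 116 left.
March 2098 has 31 days: 116 − 31 = 85 left.
April 2098 has 30 days: 85 − 30 = 55 left.
May 2098 has 31 days: 55 − 31 = 24 left.
24 days into June 2098 → June 24, 2098.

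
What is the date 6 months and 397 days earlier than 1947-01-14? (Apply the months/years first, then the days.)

Going back 6 months and 397 days from January 14, 1947: first the month/year part, then the days.
month 1 − 6 = -5, which is month 7 of year 1946 → July 1946.
Day 14 is valid in July, giving July 14, 1946.
Now subtract 397 days from July 14, 1946.
Going back 14 days from July 14, 1946 reaches the end of the previous month; 397 − 14 = 383 left.
June 1946 has 30 days: 383 − 30 = 353 left.
May 1946 has 31 days: 353 − 31 = 322 left.
April 1946 has 30 days: 322 − 30 = 292 left.
March 1946 has 31 days: 292 − 31 = 261 left.
February 1946 has 28 days (1946 is not a leap year): 261 − 28 = 233 left.
January 1946 has 31 days: 233 − 31 = 202 left.
December 1945 has 31 days: 202 − 31 = 171 left.
November 1945 has 30 days: 171 − 30 = 141 left.
October 1945 has 31 days: 141 − 31 = 110 left.
September 1945 has 30 days: 110 − 30 = 80 left.
August 1945 has 31 days: 80 − 31 = 49 left.
July 1945 has 31 days: 49 − 31 = 18 left.
June 1945 has 30 days; 30 − 18 = 12 → June 12, 1945.

June 12, 1945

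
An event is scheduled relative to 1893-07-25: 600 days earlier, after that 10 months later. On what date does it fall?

October 3, 1892

Counting back 600 days from July 25, 1893:
Going back 25 days from July 25, 1893 reaches the end of the previous month; 600 − 25 = 575 left.
June 1893 has 30 days: 575 − 30 = 545 left.
May 1893 has 31 days: 545 − 31 = 514 left.
April 1893 has 30 days: 514 − 30 = 484 left.
March 1893 has 31 days: 484 − 31 = 453 left.
February 1893 has 28 days (1893 is not a leap year): 453 − 28 = 425 left.
January 1893 has 31 days: 425 − 31 = 394 left.
December 1892 has 31 days: 394 − 31 = 363 left.
November 1892 has 30 days: 363 − 30 = 333 left.
October 1892 has 31 days: 333 − 31 = 302 left.
September 1892 has 30 days: 302 − 30 = 272 left.
August 1892 has 31 days: 272 − 31 = 241 left.
July 1892 has 31 days: 241 − 31 = 210 left.
June 1892 has 30 days: 210 − 30 = 180 left.
May 1892 has 31 days: 180 − 31 = 149 left.
April 1892 has 30 days: 149 − 30 = 119 left.
March 1892 has 31 days: 119 − 31 = 88 left.
February 1892 has 29 days (1892 is a leap year): 88 − 29 = 59 left.
January 1892 has 31 days: 59 − 31 = 28 left.
December 1891 has 31 days; 31 − 28 = 3 → December 3, 1891.
Advancing 10 months from December 3, 1891:
month 12 + 10 = 22, which is month 10 of year 1892 → October 1892.
Day 3 is valid in October, giving October 3, 1892.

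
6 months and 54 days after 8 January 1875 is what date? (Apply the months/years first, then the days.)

August 31, 1875

Advancing 6 months and 54 days from January 8, 1875: first the month/year part, then the days.
month 1 + 6 = 7 → July 1875.
Day 8 is valid in July, giving July 8, 1875.
Now add 54 days from July 8, 1875.
July has 31 days, so 31 − 8 = 23 days remain after July 8, 1875; 54 − 23 = 31 left.
31 days into August 1875 → August 31, 1875.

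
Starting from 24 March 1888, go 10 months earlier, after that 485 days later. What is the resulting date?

Going back 10 months from March 24, 1888:
month 3 − 10 = -7, which is month 5 of year 1887 → May 1887.
Day 24 is valid in May, giving May 24, 1887.
Adding 485 days from May 24, 1887:
May has 31 days, so 31 − 24 = 7 days remain after May 24, 1887; 485 − 7 = 478 left.
June 1887 has 30 days: 478 − 30 = 448 left.
July 1887 has 31 days: 448 − 31 = 417 left.
August 1887 has 31 days: 417 − 31 = 386 left.
September 1887 has 30 days: 386 − 30 = 356 left.
October 1887 has 31 days: 356 − 31 = 325 left.
November 1887 has 30 days: 325 − 30 = 295 left.
December 1887 has 31 days: 295 − 31 = 264 left.
January 1888 has 31 days: 264 − 31 = 233 left.
February 1888 has 29 days (1888 is a leap year): 233 − 29 = 204 left.
March 1888 has 31 days: 204 − 31 = 173 left.
April 1888 has 30 days: 173 − 30 = 143 left.
May 1888 has 31 days: 143 − 31 = 112 left.
June 1888 has 30 days: 112 − 30 = 82 left.
July 1888 has 31 days: 82 − 31 = 51 left.
August 1888 has 31 days: 51 − 31 = 20 left.
20 days into September 1888 → September 20, 1888.

September 20, 1888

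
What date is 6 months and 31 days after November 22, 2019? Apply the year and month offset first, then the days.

Advancing 6 months and 31 days from November 22, 2019: first the month/year part, then the days.
month 11 + 6 = 17, which is month 5 of year 2020 → May 2020.
Day 22 is valid in May, giving May 22, 2020.
Now add 31 days from May 22, 2020.
May has 31 days, so 31 − 22 = 9 days remain after May 22, 2020; 31 − 9 = 22 left.
22 days into June 2020 → June 22, 2020.

June 22, 2020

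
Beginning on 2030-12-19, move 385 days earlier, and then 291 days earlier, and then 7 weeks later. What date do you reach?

April 1, 2029

Counting back 385 days from December 19, 2030:
Going back 19 days from December 19, 2030 reaches the end of the previous month; 385 − 19 = 366 left.
November 2030 has 30 days: 366 − 30 = 336 left.
October 2030 has 31 days: 336 − 31 = 305 left.
September 2030 has 30 days: 305 − 30 = 275 left.
August 2030 has 31 days: 275 − 31 = 244 left.
July 2030 has 31 days: 244 − 31 = 213 left.
June 2030 has 30 days: 213 − 30 = 183 left.
May 2030 has 31 days: 183 − 31 = 152 left.
April 2030 has 30 days: 152 − 30 = 122 left.
March 2030 has 31 days: 122 − 31 = 91 left.
February 2030 has 28 days (2030 is not a leap year): 91 − 28 = 63 left.
January 2030 has 31 days: 63 − 31 = 32 left.
December 2029 has 31 days: 32 − 31 = 1 left.
November 2029 has 30 days; 30 − 1 = 29 → November 29, 2029.
Subtracting 291 days from November 29, 2029:
Going back 29 days from November 29, 2029 reaches the end of the previous month; 291 − 29 = 262 left.
October 2029 has 31 days: 262 − 31 = 231 left.
September 2029 has 30 days: 231 − 30 = 201 left.
August 2029 has 31 days: 201 − 31 = 170 left.
July 2029 has 31 days: 170 − 31 = 139 left.
June 2029 has 30 days: 139 − 30 = 109 left.
May 2029 has 31 days: 109 − 31 = 78 left.
April 2029 has 30 days: 78 − 30 = 48 left.
March 2029 has 31 days: 48 − 31 = 17 left.
February 2029 has 28 days; 28 − 17 = 11 → February 11, 2029.
Advancing 7 weeks (= 49 days) from February 11, 2029:
February has 28 days, so 28 − 11 = 17 days remain after February 11, 2029; 49 − 17 = 32 left.
March 2029 has 31 days: 32 − 31 = 1 left.
1 day into April 2029 → April 1, 2029.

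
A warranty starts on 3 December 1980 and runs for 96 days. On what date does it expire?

Adding 96 days from December 3, 1980.
December has 31 days, so 31 − 3 = 28 days remain after December 3, 1980; 96 − 28 = 68 left.
January 1981 has 31 days: 68 − 31 = 37 left.
February 1981 has 28 days (1981 is not a leap year): 37 − 28 = 9 left.
9 days into March 1981 → March 9, 1981.

March 9, 1981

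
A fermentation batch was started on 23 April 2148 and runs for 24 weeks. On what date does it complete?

Counting forward 24 weeks = 168 days from April 23, 2148.
April has 30 days, so 30 − 23 = 7 days remain after April 23, 2148; 168 − 7 = 161 left.
May 2148 has 31 days: 161 − 31 = 130 left.
June 2148 has 30 days: 130 − 30 = 100 left.
July 2148 has 31 days: 100 − 31 = 69 left.
August 2148 has 31 days: 69 − 31 = 38 left.
September 2148 has 30 days: 38 − 30 = 8 left.
8 days into October 2148 → October 8, 2148.

October 8, 2148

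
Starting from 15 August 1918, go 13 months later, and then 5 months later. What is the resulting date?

February 15, 1920

Counting forward 13 months from August 15, 1918:
month 8 + 13 = 21, which is month 9 of year 1919 → September 1919.
Day 15 is valid in September, giving September 15, 1919.
Advancing 5 months from September 15, 1919:
month 9 + 5 = 14, which is month 2 of year 1920 → February 1920.
Day 15 is valid in February, giving February 15, 1920.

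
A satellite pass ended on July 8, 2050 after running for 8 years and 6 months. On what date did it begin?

Subtracting 8 years and 6 months from July 8, 2050.
-8 years → 2042; month 7 − 6 = 1 → January 2042.
Day 8 is valid in January, giving January 8, 2042.

January 8, 2042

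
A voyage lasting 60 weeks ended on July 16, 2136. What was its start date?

May 23, 2135

Subtracting 60 weeks = 420 days from July 16, 2136.
Going back 16 days from July 16, 2136 reaches the end of the previous month; 420 − 16 = 404 left.
June 2136 has 30 days: 404 − 30 = 374 left.
May 2136 has 31 days: 374 − 31 = 343 left.
April 2136 has 30 days: 343 − 30 = 313 left.
March 2136 has 31 days: 313 − 31 = 282 left.
February 2136 has 29 days (2136 is a leap year): 282 − 29 = 253 left.
January 2136 has 31 days: 253 − 31 = 222 left.
December 2135 has 31 days: 222 − 31 = 191 left.
November 2135 has 30 days: 191 − 30 = 161 left.
October 2135 has 31 days: 161 − 31 = 130 left.
September 2135 has 30 days: 130 − 30 = 100 left.
August 2135 has 31 days: 100 − 31 = 69 left.
July 2135 has 31 days: 69 − 31 = 38 left.
June 2135 has 30 days: 38 − 30 = 8 left.
May 2135 has 31 days; 31 − 8 = 23 → May 23, 2135.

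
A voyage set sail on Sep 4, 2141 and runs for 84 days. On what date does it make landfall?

November 27, 2141

Advancing 84 days from September 4, 2141.
September has 30 days, so 30 − 4 = 26 days remain after September 4, 2141; 84 − 26 = 58 left.
October 2141 has 31 days: 58 − 31 = 27 left.
27 days into November 2141 → November 27, 2141.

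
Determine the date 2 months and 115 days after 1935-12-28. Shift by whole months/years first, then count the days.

Adding 2 months and 115 days from December 28, 1935: first the month/year part, then the days.
month 12 + 2 = 14, which is month 2 of year 1936 → February 1936.
Day 28 is valid in February, giving February 28, 1936.
Now add 115 days from February 28, 1936.
February has 29 days, so 29 − 28 = 1 day remains after February 28, 1936; 115 − 1 = 114 left.
March 1936 has 31 days: 114 − 31 = 83 left.
April 1936 has 30 days: 83 − 30 = 53 left.
May 1936 has 31 days: 53 − 31 = 22 left.
22 days into June 1936 → June 22, 1936.

June 22, 1936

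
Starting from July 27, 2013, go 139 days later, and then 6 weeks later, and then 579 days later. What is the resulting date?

Adding 139 days from July 27, 2013:
July has 31 days, so 31 − 27 = 4 days remain after July 27, 2013; 139 − 4 = 135 left.
August 2013 has 31 days: 135 − 31 = 104 left.
September 2013 has 30 days: 104 − 30 = 74 left.
October 2013 has 31 days: 74 − 31 = 43 left.
November 2013 has 30 days: 43 − 30 = 13 left.
13 days into December 2013 → December 13, 2013.
Advancing 6 weeks (= 42 days) from December 13, 2013:
December has 31 days, so 31 − 13 = 18 days remain after December 13, 2013; 42 − 18 = 24 left.
24 days into January 2014 → January 24, 2014.
Adding 579 days from January 24, 2014:
January has 31 days, so 31 − 24 = 7 days remain after January 24, 2014; 579 − 7 = 572 left.
February 2014 has 28 days (2014 is not a leap year): 572 − 28 = 544 left.
March 2014 has 31 days: 544 − 31 = 513 left.
April 2014 has 30 days: 513 − 30 = 483 left.
May 2014 has 31 days: 483 − 31 = 452 left.
June 2014 has 30 days: 452 − 30 = 422 left.
July 2014 has 31 days: 422 − 31 = 391 left.
August 2014 has 31 days: 391 − 31 = 360 left.
September 2014 has 30 days: 360 − 30 = 330 left.
October 2014 has 31 days: 330 − 31 = 299 left.
November 2014 has 30 days: 299 − 30 = 269 left.
December 2014 has 31 days: 269 − 31 = 238 left.
January 2015 has 31 days: 238 − 31 = 207 left.
February 2015 has 28 days (2015 is not a leap year): 207 − 28 = 179 left.
March 2015 has 31 days: 179 − 31 = 148 left.
April 2015 has 30 days: 148 − 30 = 118 left.
May 2015 has 31 days: 118 − 31 = 87 left.
June 2015 has 30 days: 87 − 30 = 57 left.
July 2015 has 31 days: 57 − 31 = 26 left.
26 days into August 2015 → August 26, 2015.

August 26, 2015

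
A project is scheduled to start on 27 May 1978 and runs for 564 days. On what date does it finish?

Counting forward 564 days from May 27, 1978.
May has 31 days, so 31 − 27 = 4 days remain after May 27, 1978; 564 − 4 = 560 left.
June 1978 has 30 days: 560 − 30 = 530 left.
July 1978 has 31 days: 530 − 31 = 499 left.
August 1978 has 31 days: 499 − 31 = 468 left.
September 1978 has 30 days: 468 − 30 = 438 left.
October 1978 has 31 days: 438 − 31 = 407 left.
November 1978 has 30 days: 407 − 30 = 377 left.
December 1978 has 31 days: 377 − 31 = 346 left.
January 1979 has 31 days: 346 − 31 = 315 left.
February 1979 has 28 days (1979 is not a leap year): 315 − 28 = 287 left.
March 1979 has 31 days: 287 − 31 = 256 left.
April 1979 has 30 days: 256 − 30 = 226 left.
May 1979 has 31 days: 226 − 31 = 195 left.
June 1979 has 30 days: 195 − 30 = 165 left.
July 1979 has 31 days: 165 − 31 = 134 left.
August 1979 has 31 days: 134 − 31 = 103 left.
September 1979 has 30 days: 103 − 30 = 73 left.
October 1979 has 31 days: 73 − 31 = 42 left.
November 1979 has 30 days: 42 − 30 = 12 left.
12 days into December 1979 → December 12, 1979.

December 12, 1979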